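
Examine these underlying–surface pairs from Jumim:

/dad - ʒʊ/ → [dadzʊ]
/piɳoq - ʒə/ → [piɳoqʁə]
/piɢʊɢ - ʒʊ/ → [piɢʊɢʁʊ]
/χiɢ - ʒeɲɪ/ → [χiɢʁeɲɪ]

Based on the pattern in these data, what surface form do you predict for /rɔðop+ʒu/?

The data show progressive place assimilation: /ʒ/ → [z] after /d/; /ʒ/ → [ʁ] after /q/; /ʒ/ → [ʁ] after /ɢ/. In each pair only place changes, matching the preceding consonant, while manner and voice stay constant.
/ʒ/ is a voiced postalveolar fricative. The preceding trigger /p/ is bilabial, so /ʒ/ must become bilabial as well.
A voiced bilabial fricative is [β], so the surface segment is [β].

[rɔðopβu]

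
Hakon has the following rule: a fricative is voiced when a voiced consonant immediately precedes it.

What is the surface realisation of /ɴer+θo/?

[ɴerðo]

The rule targets /θ/ (voiceless dental fricative), which sits after the trigger /r/ (voiced).
The voiced dental fricative is [ð], so /θ/ → [ð].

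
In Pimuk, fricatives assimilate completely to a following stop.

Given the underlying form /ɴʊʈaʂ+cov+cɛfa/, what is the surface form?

/ʂ/ is the segment targeted by the rule; it sits immediately before /c/, so it assimilates completely and surfaces as [c].
The same rule applies at the second boundary: /v/ → [c] next to /c/.

[ɴʊʈaccoccɛfa]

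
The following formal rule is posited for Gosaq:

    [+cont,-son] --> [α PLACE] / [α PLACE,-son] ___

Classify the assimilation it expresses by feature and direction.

The rule copies the place features (abbreviated [PLACE]) from the environment onto the target, so the assimilating feature is place.
The conditioning segment sits to the left of the focus bar, meaning the trigger precedes the segment that changes — progressive assimilation.

progressive place assimilation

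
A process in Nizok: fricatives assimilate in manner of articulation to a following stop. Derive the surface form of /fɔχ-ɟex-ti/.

[fɔqɟekti]

/χ/ is a voiceless uvular fricative. The following trigger /ɟ/ is a stop, so /χ/ must become a stop as well.
The voiceless uvular stop is [q], so /χ/ → [q].
At the second juncture, /x/ likewise becomes [k] adjacent to /t/.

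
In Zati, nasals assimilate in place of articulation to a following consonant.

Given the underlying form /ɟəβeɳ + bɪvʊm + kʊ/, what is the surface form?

[ɟəβembɪvʊŋkʊ]

/ɳ/ is a voiced retroflex nasal. The following trigger /b/ is bilabial, so /ɳ/ must become bilabial as well.
Changing only its place to bilabial gives [m] — the voiced bilabial nasal.
The same rule applies at the second boundary: /m/ → [ŋ] next to /k/.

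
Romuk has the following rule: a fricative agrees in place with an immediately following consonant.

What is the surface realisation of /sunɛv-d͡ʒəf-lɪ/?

[sunɛʒd͡ʒəslɪ]

The rule targets /v/ (voiced labiodental fricative), which sits before the trigger /d͡ʒ/ (postalveolar).
Changing only its place to postalveolar gives [ʒ] — the voiced postalveolar fricative.
The same rule applies at the second boundary: /f/ → [s] next to /l/.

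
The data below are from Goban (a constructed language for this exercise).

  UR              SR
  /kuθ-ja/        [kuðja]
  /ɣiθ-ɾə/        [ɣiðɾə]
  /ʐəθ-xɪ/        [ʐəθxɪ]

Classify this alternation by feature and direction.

regressive voicing assimilation

The segment that alternates is /θ/, which surfaces as [ð] when adjacent to /j/.
/θ/ is voiceless while /j/ is voiced; the output [ð] is voiced, matching the trigger — so the feature that spreads is voicing.
Place and manner are unchanged, so the assimilation is partial, not total.
Checking the remaining alternation: /θ/ → [ð] before /ɾ/ (voiceless → voiced, matching voiced) — only voicing changes, and always toward the following segment.
Nothing changes in [ʐəθxɪ]: there the adjacent consonants already agree in voicing (/θ/ and /x/ are both voiceless), so this form is consistent with the same rule.
Since the segment that changes precedes the conditioning segment, the assimilation is regressive.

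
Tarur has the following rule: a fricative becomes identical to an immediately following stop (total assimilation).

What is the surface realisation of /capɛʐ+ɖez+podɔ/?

/ʐ/ is the segment targeted by the rule; it sits immediately before /ɖ/, so it assimilates completely and surfaces as [ɖ].
At the second juncture, /z/ likewise becomes [p] adjacent to /p/.

[capɛɖɖeppodɔ]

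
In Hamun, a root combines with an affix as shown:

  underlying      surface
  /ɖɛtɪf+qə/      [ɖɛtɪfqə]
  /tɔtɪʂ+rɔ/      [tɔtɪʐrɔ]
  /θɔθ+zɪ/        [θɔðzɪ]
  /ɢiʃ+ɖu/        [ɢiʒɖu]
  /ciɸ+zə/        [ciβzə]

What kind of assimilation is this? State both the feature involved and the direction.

Underlying /ʂ/ is realised as [ʐ] next to /r/; /r/ itself does not change.
/ʂ/ is voiceless while /r/ is voiced; the output [ʐ] is voiced, matching the trigger — so the feature that spreads is voicing.
Place and manner are unchanged, so the assimilation is partial, not total.
Checking the remaining alternations: /θ/ → [ð] before /z/ (voiceless → voiced, matching voiced); /ʃ/ → [ʒ] before /ɖ/ (voiceless → voiced, matching voiced); /ɸ/ → [β] before /z/ (voiceless → voiced, matching voiced) — only voicing changes, and always toward the following segment.
No alternation appears in [ɖɛtɪfqə]: there the adjacent consonants already agree in voicing (/f/ and /q/ are both voiceless), so this form is consistent with the same rule.
Since the segment that changes precedes the conditioning segment, the assimilation is regressive.

regressive voicing assimilation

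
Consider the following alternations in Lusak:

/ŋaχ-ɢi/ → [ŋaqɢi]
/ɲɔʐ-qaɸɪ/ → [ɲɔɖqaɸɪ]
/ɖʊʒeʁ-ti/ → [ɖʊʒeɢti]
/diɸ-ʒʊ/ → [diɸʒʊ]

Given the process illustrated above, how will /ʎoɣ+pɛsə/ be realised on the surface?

[ʎogpɛsə]

The data show regressive manner assimilation: /χ/ → [q] before /ɢ/; /ʐ/ → [ɖ] before /q/; /ʁ/ → [ɢ] before /t/. In each pair only manner changes, matching the following consonant, while place and voice stay constant.
No alternation appears in [diɸʒʊ]: there the adjacent consonants already agree in manner (/ɸ/ and /ʒ/ are both fricatives), so this form is consistent with the same rule.
/ɣ/ is a voiced velar fricative. The following trigger /p/ is a stop, so /ɣ/ must become a stop as well.
A voiced velar stop is [g], so the surface segment is [g].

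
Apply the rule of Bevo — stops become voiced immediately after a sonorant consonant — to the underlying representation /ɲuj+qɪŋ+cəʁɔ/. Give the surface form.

[ɲujɢɪŋɟəʁɔ]

The rule targets /q/ (voiceless uvular stop), which sits after the trigger /j/ (voiced).
A voiced uvular stop is [ɢ], so the surface segment is [ɢ].
At the second juncture, /c/ likewise becomes [ɟ] adjacent to /ŋ/.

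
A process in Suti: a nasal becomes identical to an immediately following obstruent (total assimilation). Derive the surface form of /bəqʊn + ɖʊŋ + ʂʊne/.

/n/ is the segment targeted by the rule; it sits immediately before /ɖ/, so it assimilates completely and surfaces as [ɖ].
The same rule applies at the second boundary: /ŋ/ → [ʂ] next to /ʂ/.

[bəqʊɖɖʊʂʂʊne]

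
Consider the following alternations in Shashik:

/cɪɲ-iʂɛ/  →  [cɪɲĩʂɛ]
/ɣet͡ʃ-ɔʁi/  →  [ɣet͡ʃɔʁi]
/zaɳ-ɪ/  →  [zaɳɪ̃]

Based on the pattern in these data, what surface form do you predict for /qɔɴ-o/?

The data show progressive nasality assimilation (vowel nasalisation): /i/ → [ĩ] after /ɲ/; /ɪ/ → [ɪ̃] after /ɳ/ — a vowel is nasalised by an immediately preceding nasal consonant.
No change occurs in [ɣet͡ʃɔʁi] because the vowel at the boundary is adjacent to an oral consonant, not a nasal (/ɔ/ next to /t͡ʃ/).
The vowel /o/ is adjacent to the preceding nasal /ɴ/, so it acquires [+nasal] and surfaces as [õ].

[qɔɴõ]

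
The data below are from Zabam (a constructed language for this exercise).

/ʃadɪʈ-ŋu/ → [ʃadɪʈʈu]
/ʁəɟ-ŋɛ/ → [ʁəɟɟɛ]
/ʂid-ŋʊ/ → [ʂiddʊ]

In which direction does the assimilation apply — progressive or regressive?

Comparing underlying and surface forms, /ŋ/ → [ʈ] is the alternation; the neighbouring /ʈ/ is constant.
The output [ʈ] is identical to the trigger /ʈ/ — every feature (place, manner, voicing) has been copied — so this is total assimilation.
The remaining alternations confirm this: /ŋ/ → [ɟ] after /ɟ/; /ŋ/ → [d] after /d/ — in each case the output is a copy of the preceding consonant.
Since the segment that changes follows the conditioning segment, the assimilation is progressive.

progressive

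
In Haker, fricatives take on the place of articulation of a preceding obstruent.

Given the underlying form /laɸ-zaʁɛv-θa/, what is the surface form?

/z/ is a voiced alveolar fricative. The preceding trigger /ɸ/ is bilabial, so /z/ must become bilabial as well.
A voiced bilabial fricative is [β], so the surface segment is [β].
The same rule applies at the second boundary: /θ/ → [f] next to /v/.

[laɸβaʁɛvfa]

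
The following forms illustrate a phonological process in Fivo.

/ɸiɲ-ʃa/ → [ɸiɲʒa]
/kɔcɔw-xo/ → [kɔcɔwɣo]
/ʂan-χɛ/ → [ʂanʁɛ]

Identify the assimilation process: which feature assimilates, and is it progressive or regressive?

Comparing underlying and surface forms, /ʃ/ → [ʒ] is the alternation; the neighbouring /ɲ/ is constant.
/ʃ/ is voiceless while /ɲ/ is voiced; the output [ʒ] is voiced, matching the trigger — so the feature that spreads is voicing.
Place and manner are unchanged, so the assimilation is partial, not total.
The same holds elsewhere in the data: /x/ → [ɣ] after /w/ (voiceless → voiced, matching voiced); /χ/ → [ʁ] after /n/ (voiceless → voiced, matching voiced) — only voicing changes, and always toward the preceding segment.
The trigger is the preceding segment, so the direction is progressive (perseverative).

progressive voicing assimilation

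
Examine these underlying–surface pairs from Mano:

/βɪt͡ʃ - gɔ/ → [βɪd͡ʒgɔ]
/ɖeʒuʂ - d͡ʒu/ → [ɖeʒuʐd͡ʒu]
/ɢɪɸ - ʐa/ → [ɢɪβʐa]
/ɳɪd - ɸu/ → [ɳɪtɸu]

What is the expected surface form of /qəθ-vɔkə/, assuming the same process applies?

The data show regressive voicing assimilation: /t͡ʃ/ → [d͡ʒ] before /g/; /ʂ/ → [ʐ] before /d͡ʒ/; /ɸ/ → [β] before /ʐ/; /d/ → [t] before /ɸ/. In each pair only voicing changes, matching the following consonant, while place and manner stay constant.
/θ/ is a voiceless dental fricative. The following trigger /v/ is voiced, so /θ/ must become voiced as well.
Changing only its voicing to voiced gives [ð] — the voiced dental fricative.

[qəðvɔkə]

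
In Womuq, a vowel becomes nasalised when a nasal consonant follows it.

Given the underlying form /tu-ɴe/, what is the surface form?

[tũɴe]

The vowel /u/ is adjacent to the following nasal /ɴ/, so it acquires [+nasal] and surfaces as [ũ].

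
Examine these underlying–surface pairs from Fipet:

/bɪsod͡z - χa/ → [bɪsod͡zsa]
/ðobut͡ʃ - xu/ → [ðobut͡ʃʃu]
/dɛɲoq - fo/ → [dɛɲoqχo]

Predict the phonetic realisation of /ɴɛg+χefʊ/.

The data show progressive place assimilation: /χ/ → [s] after /d͡z/; /x/ → [ʃ] after /t͡ʃ/; /f/ → [χ] after /q/. In each pair only place changes, matching the preceding consonant, while manner and voice stay constant.
/χ/ is a voiceless uvular fricative. The preceding trigger /g/ is velar, so /χ/ must become velar as well.
Changing only its place to velar gives [x] — the voiceless velar fricative.

[ɴɛgxefʊ]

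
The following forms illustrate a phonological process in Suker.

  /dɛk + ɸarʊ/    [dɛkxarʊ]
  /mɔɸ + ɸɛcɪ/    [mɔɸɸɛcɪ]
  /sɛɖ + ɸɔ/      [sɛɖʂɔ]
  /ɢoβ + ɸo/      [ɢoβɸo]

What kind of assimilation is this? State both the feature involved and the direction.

Underlying /ɸ/ is realised as [x] next to /k/; /k/ itself does not change.
/ɸ/ is bilabial while /k/ is velar; the output [x] is velar, matching the trigger — so the feature that spreads is place.
Manner and voice are unchanged, so the assimilation is partial, not total.
Checking the remaining alternation: /ɸ/ → [ʂ] after /ɖ/ (bilabial → retroflex, matching retroflex) — only place changes, and always toward the preceding segment.
No alternation appears in [mɔɸɸɛcɪ], [ɢoβɸo]: there the adjacent consonants already agree in place (/ɸ/ and /ɸ/ are both bilabial; /ɸ/ and /β/ are both bilabial), so these forms are consistent with the same rule.
The trigger is the preceding segment, so the direction is progressive (perseverative).

progressive place assimilation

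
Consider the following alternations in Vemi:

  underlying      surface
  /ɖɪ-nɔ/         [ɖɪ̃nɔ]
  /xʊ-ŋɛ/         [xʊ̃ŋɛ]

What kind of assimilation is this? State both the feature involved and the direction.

The vowel /ɪ/ surfaces as nasalised [ɪ̃] next to the following nasal /n/ — it has acquired the [+nasal] feature of its neighbour.
Likewise in the remaining data: /ʊ/ → [ʊ̃] before /ŋ/ — each time a vowel is nasalised next to a following nasal.
Because the conditioning nasal is to the right of the vowel that changes, the process is regressive (anticipatory).

regressive nasality assimilation (vowel nasalisation)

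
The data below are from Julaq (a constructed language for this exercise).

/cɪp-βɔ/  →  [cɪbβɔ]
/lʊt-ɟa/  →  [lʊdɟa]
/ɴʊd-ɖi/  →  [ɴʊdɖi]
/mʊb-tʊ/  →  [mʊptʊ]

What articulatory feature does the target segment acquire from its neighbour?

voicing

The segment that alternates is /p/, which surfaces as [b] when adjacent to /β/.
The change voiceless → voiced matches the voicing of the following /β/, identifying this as voicing assimilation.
The other alternating forms pattern the same way: /t/ → [d] before /ɟ/ (voiceless → voiced, matching voiced); /b/ → [p] before /t/ (voiced → voiceless, matching voiceless) — only voicing changes, and always toward the following segment.
No alternation appears in [ɴʊdɖi]: there the adjacent consonants already agree in voicing (/d/ and /ɖ/ are both voiced), so this form is consistent with the same rule.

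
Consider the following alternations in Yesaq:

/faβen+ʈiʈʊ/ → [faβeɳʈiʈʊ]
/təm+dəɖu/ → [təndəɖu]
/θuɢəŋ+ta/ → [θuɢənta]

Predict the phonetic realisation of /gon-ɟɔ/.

[goɲɟɔ]

The data show regressive place assimilation: /n/ → [ɳ] before /ʈ/; /m/ → [n] before /d/; /ŋ/ → [n] before /t/. In each pair only place changes, matching the following consonant, while manner and voice stay constant.
/n/ is a voiced alveolar nasal. The following trigger /ɟ/ is palatal, so /n/ must become palatal as well.
Changing only its place to palatal gives [ɲ] — the voiced palatal nasal.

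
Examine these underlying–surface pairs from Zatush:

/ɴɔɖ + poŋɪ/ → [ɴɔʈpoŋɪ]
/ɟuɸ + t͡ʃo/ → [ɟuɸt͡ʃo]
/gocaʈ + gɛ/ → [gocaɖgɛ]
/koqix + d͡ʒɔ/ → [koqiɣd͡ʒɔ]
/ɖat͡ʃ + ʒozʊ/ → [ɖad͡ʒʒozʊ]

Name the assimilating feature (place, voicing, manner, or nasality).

voicing

Underlying /ɖ/ is realised as [ʈ] next to /p/; /p/ itself does not change.
The change voiced → voiceless matches the voicing of the following /p/, identifying this as voicing assimilation.
The same holds elsewhere in the data: /ʈ/ → [ɖ] before /g/ (voiceless → voiced, matching voiced); /x/ → [ɣ] before /d͡ʒ/ (voiceless → voiced, matching voiced); /t͡ʃ/ → [d͡ʒ] before /ʒ/ (voiceless → voiced, matching voiced) — only voicing changes, and always toward the following segment.
Nothing changes in [ɟuɸt͡ʃo]: there the adjacent consonants already agree in voicing (/ɸ/ and /t͡ʃ/ are both voiceless), so this form is consistent with the same rule.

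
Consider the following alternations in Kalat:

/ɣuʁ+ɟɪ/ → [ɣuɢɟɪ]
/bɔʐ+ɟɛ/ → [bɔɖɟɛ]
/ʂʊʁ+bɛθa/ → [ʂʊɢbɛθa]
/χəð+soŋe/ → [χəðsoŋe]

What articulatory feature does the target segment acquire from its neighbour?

Comparing underlying and surface forms, /ʁ/ → [ɢ] is the alternation; the neighbouring /ɟ/ is constant.
The change fricative → stop matches the manner of the following /ɟ/, identifying this as manner assimilation.
Checking the remaining alternations: /ʐ/ → [ɖ] before /ɟ/ (fricative → stop, matching a stop); /ʁ/ → [ɢ] before /b/ (fricative → stop, matching a stop) — only manner changes, and always toward the following segment.
No alternation appears in [χəðsoŋe]: there the adjacent consonants already agree in manner (/ð/ and /s/ are both fricatives), so this form is consistent with the same rule.

manner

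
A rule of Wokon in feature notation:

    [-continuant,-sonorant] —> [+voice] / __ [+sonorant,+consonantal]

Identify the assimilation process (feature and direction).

The target ([-continuant,-sonorant], stops) acquires [+voice] next to a sonorant consonant ([+sonorant,+consonantal]) — it takes on the voicing of its neighbour, so the feature that spreads is voicing.
Since the environment is written after the underscore, the trigger follows the target; the direction is regressive.

regressive voicing assimilation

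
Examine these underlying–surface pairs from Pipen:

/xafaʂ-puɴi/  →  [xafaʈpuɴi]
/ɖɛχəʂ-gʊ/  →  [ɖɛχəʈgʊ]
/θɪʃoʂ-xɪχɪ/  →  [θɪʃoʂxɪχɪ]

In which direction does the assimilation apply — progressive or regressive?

Comparing underlying and surface forms, /ʂ/ → [ʈ] is the alternation; the neighbouring /p/ is constant.
/ʂ/ is a fricative while /p/ is a stop; the output [ʈ] is a stop, matching the trigger — so the feature that spreads is manner.
Checking the remaining alternation: /ʂ/ → [ʈ] before /g/ (fricative → stop, matching a stop) — only manner changes, and always toward the following segment.
Nothing changes in [θɪʃoʂxɪχɪ]: there the adjacent consonants already agree in manner (/ʂ/ and /x/ are both fricatives), so this form is consistent with the same rule.
The trigger is the following segment, so the direction is regressive (anticipatory).

regressive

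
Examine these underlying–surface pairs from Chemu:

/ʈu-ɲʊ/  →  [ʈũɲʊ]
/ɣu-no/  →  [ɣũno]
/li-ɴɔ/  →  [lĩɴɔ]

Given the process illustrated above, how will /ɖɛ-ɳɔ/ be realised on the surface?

The data show regressive nasality assimilation (vowel nasalisation): /u/ → [ũ] before /ɲ/; /u/ → [ũ] before /n/; /i/ → [ĩ] before /ɴ/ — a vowel is nasalised by an immediately following nasal consonant.
/ɛ/ sits next to the nasal /ɳ/ and is therefore nasalised to [ɛ̃].

[ɖɛ̃ɳɔ]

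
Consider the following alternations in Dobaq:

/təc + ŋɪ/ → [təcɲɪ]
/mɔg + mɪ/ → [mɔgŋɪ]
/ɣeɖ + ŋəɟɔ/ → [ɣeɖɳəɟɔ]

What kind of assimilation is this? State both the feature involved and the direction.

progressive place assimilation

Comparing underlying and surface forms, /ŋ/ → [ɲ] is the alternation; the neighbouring /c/ is constant.
/ŋ/ is velar while /c/ is palatal; the output [ɲ] is palatal, matching the trigger — so the feature that spreads is place.
Manner and voice are unchanged, so the assimilation is partial, not total.
The other alternating forms pattern the same way: /m/ → [ŋ] after /g/ (bilabial → velar, matching velar); /ŋ/ → [ɳ] after /ɖ/ (velar → retroflex, matching retroflex) — only place changes, and always toward the preceding segment.
The trigger is the preceding segment, so the direction is progressive (perseverative).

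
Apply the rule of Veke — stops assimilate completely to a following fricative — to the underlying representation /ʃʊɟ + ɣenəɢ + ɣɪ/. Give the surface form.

/ɟ/ is the segment targeted by the rule; it sits immediately before /ɣ/, so it assimilates completely and surfaces as [ɣ].
At the second juncture, /ɢ/ likewise becomes [ɣ] adjacent to /ɣ/.

[ʃʊɣɣenəɣɣɪ]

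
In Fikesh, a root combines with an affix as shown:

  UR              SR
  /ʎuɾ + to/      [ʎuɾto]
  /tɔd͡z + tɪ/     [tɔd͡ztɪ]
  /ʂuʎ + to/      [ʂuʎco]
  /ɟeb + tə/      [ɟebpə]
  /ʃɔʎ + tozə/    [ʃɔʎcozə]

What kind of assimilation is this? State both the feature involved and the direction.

Underlying /t/ is realised as [c] next to /ʎ/; /ʎ/ itself does not change.
The change alveolar → palatal matches the place of the preceding /ʎ/, identifying this as place assimilation.
Manner and voice are unchanged, so the assimilation is partial, not total.
The other alternating form patterns the same way: /t/ → [p] after /b/ (alveolar → bilabial, matching bilabial) — only place changes, and always toward the preceding segment.
Nothing changes in [ʎuɾto], [tɔd͡ztɪ]: there the adjacent consonants already agree in place (/t/ and /ɾ/ are both alveolar; /t/ and /d͡z/ are both alveolar), so these forms are consistent with the same rule.
Since the segment that changes follows the conditioning segment, the assimilation is progressive.

progressive place assimilation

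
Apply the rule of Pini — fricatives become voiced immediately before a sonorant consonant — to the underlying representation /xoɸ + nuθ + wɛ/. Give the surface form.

/ɸ/ is a voiceless bilabial fricative. The following trigger /n/ is voiced, so /ɸ/ must become voiced as well.
A voiced bilabial fricative is [β], so the surface segment is [β].
The same rule applies at the second boundary: /θ/ → [ð] next to /w/.

[xoβnuðwɛ]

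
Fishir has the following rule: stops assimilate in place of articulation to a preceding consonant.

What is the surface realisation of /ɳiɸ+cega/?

[ɳiɸpega]

/c/ is a voiceless palatal stop. The preceding trigger /ɸ/ is bilabial, so /c/ must become bilabial as well.
The voiceless bilabial stop is [p], so /c/ → [p].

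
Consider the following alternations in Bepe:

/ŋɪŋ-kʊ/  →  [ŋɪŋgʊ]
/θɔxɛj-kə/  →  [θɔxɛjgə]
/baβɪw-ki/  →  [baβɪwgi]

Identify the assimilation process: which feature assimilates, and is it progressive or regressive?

The segment that alternates is /k/, which surfaces as [g] when adjacent to /ŋ/.
The change voiceless → voiced matches the voicing of the preceding /ŋ/, identifying this as voicing assimilation.
Place and manner are unchanged, so the assimilation is partial, not total.
Checking the remaining alternations: /k/ → [g] after /j/ (voiceless → voiced, matching voiced); /k/ → [g] after /w/ (voiceless → voiced, matching voiced) — only voicing changes, and always toward the preceding segment.
Since the segment that changes follows the conditioning segment, the assimilation is progressive.

progressive voicing assimilation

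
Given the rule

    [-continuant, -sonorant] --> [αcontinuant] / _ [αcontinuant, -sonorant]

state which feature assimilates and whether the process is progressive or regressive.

The shared variable α links the value of [continuant] on the target to that of the neighbouring obstruent. [continuant] distinguishes stops from fricatives — a manner-of-articulation feature — so this is manner assimilation.
Since the environment is written after the underscore, the trigger follows the target; the direction is regressive.

regressive manner assimilation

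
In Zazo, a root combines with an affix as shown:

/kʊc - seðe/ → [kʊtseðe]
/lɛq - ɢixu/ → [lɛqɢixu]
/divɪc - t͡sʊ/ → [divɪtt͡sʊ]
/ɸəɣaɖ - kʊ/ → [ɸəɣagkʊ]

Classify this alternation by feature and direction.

regressive place assimilation

The segment that alternates is /c/, which surfaces as [t] when adjacent to /s/.
The change palatal → alveolar matches the place of the following /s/, identifying this as place assimilation.
Manner and voice are unchanged, so the assimilation is partial, not total.
The same holds elsewhere in the data: /c/ → [t] before /t͡s/ (palatal → alveolar, matching alveolar); /ɖ/ → [g] before /k/ (retroflex → velar, matching velar) — only place changes, and always toward the following segment.
No alternation appears in [lɛqɢixu]: there the adjacent consonants already agree in place (/q/ and /ɢ/ are both uvular), so this form is consistent with the same rule.
Since the segment that changes precedes the conditioning segment, the assimilation is regressive.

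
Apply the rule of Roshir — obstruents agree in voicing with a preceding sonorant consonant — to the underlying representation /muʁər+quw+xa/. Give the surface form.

The rule targets /q/ (voiceless uvular stop), which sits after the trigger /r/ (voiced).
Changing only its voicing to voiced gives [ɢ] — the voiced uvular stop.
The same rule applies at the second boundary: /x/ → [ɣ] next to /w/.

[muʁərɢuwɣa]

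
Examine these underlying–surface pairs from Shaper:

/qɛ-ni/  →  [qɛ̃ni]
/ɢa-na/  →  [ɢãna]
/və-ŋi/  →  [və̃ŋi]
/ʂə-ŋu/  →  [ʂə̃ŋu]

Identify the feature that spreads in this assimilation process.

nasality

The vowel /ɛ/ surfaces as nasalised [ɛ̃] next to the following nasal /n/ — it has acquired the [+nasal] feature of its neighbour.
Likewise in the remaining data: /a/ → [ã] before /n/; /ə/ → [ə̃] before /ŋ/ — each time a vowel is nasalised next to a following nasal.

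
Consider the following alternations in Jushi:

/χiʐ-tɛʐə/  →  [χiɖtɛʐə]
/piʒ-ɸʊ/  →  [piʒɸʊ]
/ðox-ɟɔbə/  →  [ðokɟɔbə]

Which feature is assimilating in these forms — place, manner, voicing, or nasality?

manner

Comparing underlying and surface forms, /ʐ/ → [ɖ] is the alternation; the neighbouring /t/ is constant.
/ʐ/ is a fricative while /t/ is a stop; the output [ɖ] is a stop, matching the trigger — so the feature that spreads is manner.
The same holds elsewhere in the data: /x/ → [k] before /ɟ/ (fricative → stop, matching a stop) — only manner changes, and always toward the following segment.
Nothing changes in [piʒɸʊ]: there the adjacent consonants already agree in manner (/ʒ/ and /ɸ/ are both fricatives), so this form is consistent with the same rule.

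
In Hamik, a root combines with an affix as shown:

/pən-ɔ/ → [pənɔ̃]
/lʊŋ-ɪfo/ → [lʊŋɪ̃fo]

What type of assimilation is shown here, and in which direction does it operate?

progressive nasality assimilation (vowel nasalisation)

The vowel /ɔ/ surfaces as nasalised [ɔ̃] next to the preceding nasal /n/ — it has acquired the [+nasal] feature of its neighbour.
Likewise in the remaining data: /ɪ/ → [ɪ̃] after /ŋ/ — each time a vowel is nasalised next to a preceding nasal.
Because the conditioning nasal is to the left of the vowel that changes, the process is progressive (perseverative).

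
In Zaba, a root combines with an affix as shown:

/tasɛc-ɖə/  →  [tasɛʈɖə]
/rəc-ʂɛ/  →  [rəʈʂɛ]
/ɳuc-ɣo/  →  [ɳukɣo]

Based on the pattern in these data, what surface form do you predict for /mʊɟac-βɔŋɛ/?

[mʊɟapβɔŋɛ]

The data show regressive place assimilation: /c/ → [ʈ] before /ɖ/; /c/ → [ʈ] before /ʂ/; /c/ → [k] before /ɣ/. In each pair only place changes, matching the following consonant, while manner and voice stay constant.
/c/ is a voiceless palatal stop. The following trigger /β/ is bilabial, so /c/ must become bilabial as well.
A voiceless bilabial stop is [p], so the surface segment is [p].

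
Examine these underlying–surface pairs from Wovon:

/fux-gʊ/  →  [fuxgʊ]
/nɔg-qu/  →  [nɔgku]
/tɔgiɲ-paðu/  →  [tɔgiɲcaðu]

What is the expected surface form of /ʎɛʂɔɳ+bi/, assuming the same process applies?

[ʎɛʂɔɳɖi]

The data show progressive place assimilation: /q/ → [k] after /g/; /p/ → [c] after /ɲ/. In each pair only place changes, matching the preceding consonant, while manner and voice stay constant.
Nothing changes in [fuxgʊ]: there the adjacent consonants already agree in place (/g/ and /x/ are both velar), so this form is consistent with the same rule.
The rule targets /b/ (voiced bilabial stop), which sits after the trigger /ɳ/ (retroflex).
The voiced retroflex stop is [ɖ], so /b/ → [ɖ].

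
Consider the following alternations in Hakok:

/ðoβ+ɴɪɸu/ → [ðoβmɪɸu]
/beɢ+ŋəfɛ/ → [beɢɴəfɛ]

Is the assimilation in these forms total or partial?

partial assimilation

Comparing underlying and surface forms, /ɴ/ → [m] is the alternation; the neighbouring /β/ is constant.
The change uvular → bilabial matches the place of the preceding /β/, identifying this as place assimilation.
Manner and voice are unchanged, so the assimilation is partial, not total.
Checking the remaining alternation: /ŋ/ → [ɴ] after /ɢ/ (velar → uvular, matching uvular) — only place changes, and always toward the preceding segment.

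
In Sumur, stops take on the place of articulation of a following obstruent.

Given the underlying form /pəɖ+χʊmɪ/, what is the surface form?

The rule targets /ɖ/ (voiced retroflex stop), which sits before the trigger /χ/ (uvular).
The voiced uvular stop is [ɢ], so /ɖ/ → [ɢ].

[pəɢχʊmɪ]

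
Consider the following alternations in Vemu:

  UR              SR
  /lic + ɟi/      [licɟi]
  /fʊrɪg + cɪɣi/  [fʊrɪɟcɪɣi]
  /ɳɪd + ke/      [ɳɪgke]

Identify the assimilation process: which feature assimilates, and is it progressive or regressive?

regressive place assimilation

Underlying /g/ is realised as [ɟ] next to /c/; /c/ itself does not change.
The change velar → palatal matches the place of the following /c/, identifying this as place assimilation.
Manner and voice are unchanged, so the assimilation is partial, not total.
The other alternating form patterns the same way: /d/ → [g] before /k/ (alveolar → velar, matching velar) — only place changes, and always toward the following segment.
Nothing changes in [licɟi]: there the adjacent consonants already agree in place (/c/ and /ɟ/ are both palatal), so this form is consistent with the same rule.
The trigger is the following segment, so the direction is regressive (anticipatory).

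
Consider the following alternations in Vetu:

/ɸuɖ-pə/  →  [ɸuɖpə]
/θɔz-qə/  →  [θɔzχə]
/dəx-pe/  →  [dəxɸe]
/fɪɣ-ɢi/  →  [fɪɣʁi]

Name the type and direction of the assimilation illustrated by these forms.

Comparing underlying and surface forms, /q/ → [χ] is the alternation; the neighbouring /z/ is constant.
/q/ is a stop while /z/ is a fricative; the output [χ] is a fricative, matching the trigger — so the feature that spreads is manner.
Place and voice are unchanged, so the assimilation is partial, not total.
The same holds elsewhere in the data: /p/ → [ɸ] after /x/ (stop → fricative, matching a fricative); /ɢ/ → [ʁ] after /ɣ/ (stop → fricative, matching a fricative) — only manner changes, and always toward the preceding segment.
Nothing changes in [ɸuɖpə]: there the adjacent consonants already agree in manner (/p/ and /ɖ/ are both stops), so this form is consistent with the same rule.
Since the segment that changes follows the conditioning segment, the assimilation is progressive.

progressive manner assimilation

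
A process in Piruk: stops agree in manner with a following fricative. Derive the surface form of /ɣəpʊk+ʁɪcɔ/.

The rule targets /k/ (voiceless velar stop), which sits before the trigger /ʁ/ (fricative).
Changing only its manner to fricative gives [x] — the voiceless velar fricative.

[ɣəpʊxʁɪcɔ]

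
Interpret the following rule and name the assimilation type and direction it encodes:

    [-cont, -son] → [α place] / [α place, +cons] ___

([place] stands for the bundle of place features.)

progressive place assimilation

The rule copies the place features (abbreviated [place]) from the environment onto the target, so the assimilating feature is place.
Since the environment is written before the underscore, the trigger precedes the target; the direction is progressive.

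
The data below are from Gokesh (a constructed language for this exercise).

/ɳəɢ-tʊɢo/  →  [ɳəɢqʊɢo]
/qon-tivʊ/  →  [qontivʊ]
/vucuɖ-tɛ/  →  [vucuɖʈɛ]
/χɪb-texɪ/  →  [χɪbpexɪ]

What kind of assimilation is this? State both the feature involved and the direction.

progressive place assimilation

Underlying /t/ is realised as [q] next to /ɢ/; /ɢ/ itself does not change.
/t/ is alveolar while /ɢ/ is uvular; the output [q] is uvular, matching the trigger — so the feature that spreads is place.
Manner and voice are unchanged, so the assimilation is partial, not total.
The same holds elsewhere in the data: /t/ → [ʈ] after /ɖ/ (alveolar → retroflex, matching retroflex); /t/ → [p] after /b/ (alveolar → bilabial, matching bilabial) — only place changes, and always toward the preceding segment.
No alternation appears in [qontivʊ]: there the adjacent consonants already agree in place (/t/ and /n/ are both alveolar), so this form is consistent with the same rule.
Since the segment that changes follows the conditioning segment, the assimilation is progressive.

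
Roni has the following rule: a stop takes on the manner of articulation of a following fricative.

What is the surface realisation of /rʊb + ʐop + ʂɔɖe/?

The rule targets /b/ (voiced bilabial stop), which sits before the trigger /ʐ/ (fricative).
Changing only its manner to fricative gives [β] — the voiced bilabial fricative.
The same rule applies at the second boundary: /p/ → [ɸ] next to /ʂ/.

[rʊβʐoɸʂɔɖe]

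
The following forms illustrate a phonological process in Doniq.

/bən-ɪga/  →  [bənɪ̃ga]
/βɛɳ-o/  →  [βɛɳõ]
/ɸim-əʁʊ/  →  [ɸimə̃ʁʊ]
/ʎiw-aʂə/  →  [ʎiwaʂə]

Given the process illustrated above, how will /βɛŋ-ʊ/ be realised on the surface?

[βɛŋʊ̃]

The data show progressive nasality assimilation (vowel nasalisation): /ɪ/ → [ɪ̃] after /n/; /o/ → [õ] after /ɳ/; /ə/ → [ə̃] after /m/ — a vowel is nasalised by an immediately preceding nasal consonant.
No change occurs in [ʎiwaʂə] because the vowel at the boundary is adjacent to an oral consonant, not a nasal (/a/ next to /w/).
/ʊ/ sits next to the nasal /ŋ/ and is therefore nasalised to [ʊ̃].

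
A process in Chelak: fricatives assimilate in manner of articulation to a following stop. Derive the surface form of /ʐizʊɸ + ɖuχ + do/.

/ɸ/ is a voiceless bilabial fricative. The following trigger /ɖ/ is a stop, so /ɸ/ must become a stop as well.
A voiceless bilabial stop is [p], so the surface segment is [p].
The same rule applies at the second boundary: /χ/ → [q] next to /d/.

[ʐizʊpɖuqdo]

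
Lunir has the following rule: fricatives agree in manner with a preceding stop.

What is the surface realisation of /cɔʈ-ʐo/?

The rule targets /ʐ/ (voiced retroflex fricative), which sits after the trigger /ʈ/ (stop).
The voiced retroflex stop is [ɖ], so /ʐ/ → [ɖ].

[cɔʈɖo]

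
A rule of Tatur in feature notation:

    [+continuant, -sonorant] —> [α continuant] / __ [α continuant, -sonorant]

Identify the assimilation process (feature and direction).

regressive manner assimilation

The rule copies [continuant] (continuancy) from the environment onto the target fricatives; since [±continuant] encodes the stop/fricative manner contrast, the assimilating dimension is manner.
Since the environment is written after the underscore, the trigger follows the target; the direction is regressive.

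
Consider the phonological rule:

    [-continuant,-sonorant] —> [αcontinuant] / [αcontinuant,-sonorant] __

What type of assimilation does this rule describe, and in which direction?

The shared variable α links the value of [continuant] on the target to that of the neighbouring obstruent. [continuant] distinguishes stops from fricatives — a manner-of-articulation feature — so this is manner assimilation.
Since the environment is written before the underscore, the trigger precedes the target; the direction is progressive.

progressive manner assimilation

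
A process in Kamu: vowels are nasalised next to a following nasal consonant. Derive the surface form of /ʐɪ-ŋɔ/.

The vowel /ɪ/ is adjacent to the following nasal /ŋ/, so it acquires [+nasal] and surfaces as [ɪ̃].

[ʐɪ̃ŋɔ]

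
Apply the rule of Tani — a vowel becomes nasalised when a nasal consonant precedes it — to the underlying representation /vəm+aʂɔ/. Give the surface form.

The vowel /a/ is adjacent to the preceding nasal /m/, so it acquires [+nasal] and surfaces as [ã].

[vəmãʂɔ]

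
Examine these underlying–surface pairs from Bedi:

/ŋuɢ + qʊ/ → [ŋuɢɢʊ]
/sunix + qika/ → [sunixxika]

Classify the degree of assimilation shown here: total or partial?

total assimilation

The segment that alternates is /q/, which surfaces as [x] when adjacent to /x/.
The output [x] is identical to the trigger /x/ — every feature (place, manner, voicing) has been copied — so this is total assimilation.
The other form behaves the same way: /q/ → [ɢ] after /ɢ/ — in each case the output is a copy of the preceding consonant.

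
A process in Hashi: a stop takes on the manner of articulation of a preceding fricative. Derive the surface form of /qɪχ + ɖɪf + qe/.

[qɪχʐɪfχe]

The rule targets /ɖ/ (voiced retroflex stop), which sits after the trigger /χ/ (fricative).
The voiced retroflex fricative is [ʐ], so /ɖ/ → [ʐ].
At the second juncture, /q/ likewise becomes [χ] adjacent to /f/.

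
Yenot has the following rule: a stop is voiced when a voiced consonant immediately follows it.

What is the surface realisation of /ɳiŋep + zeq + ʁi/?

The rule targets /p/ (voiceless bilabial stop), which sits before the trigger /z/ (voiced).
A voiced bilabial stop is [b], so the surface segment is [b].
The same rule applies at the second boundary: /q/ → [ɢ] next to /ʁ/.

[ɳiŋebzeɢʁi]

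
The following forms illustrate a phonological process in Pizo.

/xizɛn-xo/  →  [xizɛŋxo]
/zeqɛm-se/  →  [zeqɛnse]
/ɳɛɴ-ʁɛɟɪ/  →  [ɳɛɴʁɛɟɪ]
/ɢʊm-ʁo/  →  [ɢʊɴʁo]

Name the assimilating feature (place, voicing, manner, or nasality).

place

Comparing underlying and surface forms, /n/ → [ŋ] is the alternation; the neighbouring /x/ is constant.
/n/ is alveolar while /x/ is velar; the output [ŋ] is velar, matching the trigger — so the feature that spreads is place.
The same holds elsewhere in the data: /m/ → [n] before /s/ (bilabial → alveolar, matching alveolar); /m/ → [ɴ] before /ʁ/ (bilabial → uvular, matching uvular) — only place changes, and always toward the following segment.
No alternation appears in [ɳɛɴʁɛɟɪ]: there the adjacent consonants already agree in place (/ɴ/ and /ʁ/ are both uvular), so this form is consistent with the same rule.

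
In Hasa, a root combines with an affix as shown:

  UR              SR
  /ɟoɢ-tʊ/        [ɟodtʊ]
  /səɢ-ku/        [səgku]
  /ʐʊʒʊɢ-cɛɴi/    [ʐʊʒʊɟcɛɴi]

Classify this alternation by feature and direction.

regressive place assimilation

Comparing underlying and surface forms, /ɢ/ → [d] is the alternation; the neighbouring /t/ is constant.
/ɢ/ is uvular while /t/ is alveolar; the output [d] is alveolar, matching the trigger — so the feature that spreads is place.
Manner and voice are unchanged, so the assimilation is partial, not total.
The other alternating forms pattern the same way: /ɢ/ → [g] before /k/ (uvular → velar, matching velar); /ɢ/ → [ɟ] before /c/ (uvular → palatal, matching palatal) — only place changes, and always toward the following segment.
Since the segment that changes precedes the conditioning segment, the assimilation is regressive.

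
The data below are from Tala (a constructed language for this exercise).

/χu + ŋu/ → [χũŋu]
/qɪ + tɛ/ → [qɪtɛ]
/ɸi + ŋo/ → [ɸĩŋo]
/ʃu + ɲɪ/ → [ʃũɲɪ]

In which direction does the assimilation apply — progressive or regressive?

The vowel /u/ surfaces as nasalised [ũ] next to the following nasal /ŋ/ — it has acquired the [+nasal] feature of its neighbour.
Likewise in the remaining data: /i/ → [ĩ] before /ŋ/; /u/ → [ũ] before /ɲ/ — each time a vowel is nasalised next to a following nasal.
No change occurs in [qɪtɛ] because the vowel at the boundary is adjacent to an oral consonant, not a nasal (/ɪ/ next to /t/).
Because the conditioning nasal is to the right of the vowel that changes, the process is regressive (anticipatory).

regressive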